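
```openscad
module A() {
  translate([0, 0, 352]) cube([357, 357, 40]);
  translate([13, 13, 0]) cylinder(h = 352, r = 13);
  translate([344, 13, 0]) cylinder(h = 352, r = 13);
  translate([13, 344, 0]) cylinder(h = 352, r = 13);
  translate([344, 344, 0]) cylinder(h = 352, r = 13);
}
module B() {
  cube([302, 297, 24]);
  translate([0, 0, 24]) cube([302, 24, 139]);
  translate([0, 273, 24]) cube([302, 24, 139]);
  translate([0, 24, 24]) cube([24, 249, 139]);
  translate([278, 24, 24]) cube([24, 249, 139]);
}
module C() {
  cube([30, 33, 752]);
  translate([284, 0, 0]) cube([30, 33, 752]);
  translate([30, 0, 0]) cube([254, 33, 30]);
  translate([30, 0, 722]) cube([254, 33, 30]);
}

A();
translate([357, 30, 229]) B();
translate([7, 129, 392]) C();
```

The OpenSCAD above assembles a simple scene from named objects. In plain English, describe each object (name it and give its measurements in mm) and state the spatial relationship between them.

A is a four-legged stool. The seat is 357×357 mm, 40 mm thick, top at z = 392 mm. It stands on four round legs, each 26 mm in diameter, from z = 0 to the seat underside, each leg's axis is inset half a diameter from the nearest pair of seat edges (so the leg's bounding box is flush with the corner).

B is an open-topped rectangular box: outside dimensions 302×297×163 mm, with a uniform wall and base thickness of 24 mm. The base is a full 302×297 slab on the floor; four walls sit on top of the base. The front and back walls (the −y and +y sides) span the full width; the two side walls fit between them.

C is a rectangular picture frame lying in the x–z plane (depth along y). The opening is 254 mm wide (x) by 692 mm tall (z), surrounded by a border 30 mm wide on all four sides. The frame is 33 mm deep and is made of two full-height vertical stiles with two horizontal rails fitted between them.

The open box is beside the stool with their tops flush at z = 392. The picture frame is on top of the stool.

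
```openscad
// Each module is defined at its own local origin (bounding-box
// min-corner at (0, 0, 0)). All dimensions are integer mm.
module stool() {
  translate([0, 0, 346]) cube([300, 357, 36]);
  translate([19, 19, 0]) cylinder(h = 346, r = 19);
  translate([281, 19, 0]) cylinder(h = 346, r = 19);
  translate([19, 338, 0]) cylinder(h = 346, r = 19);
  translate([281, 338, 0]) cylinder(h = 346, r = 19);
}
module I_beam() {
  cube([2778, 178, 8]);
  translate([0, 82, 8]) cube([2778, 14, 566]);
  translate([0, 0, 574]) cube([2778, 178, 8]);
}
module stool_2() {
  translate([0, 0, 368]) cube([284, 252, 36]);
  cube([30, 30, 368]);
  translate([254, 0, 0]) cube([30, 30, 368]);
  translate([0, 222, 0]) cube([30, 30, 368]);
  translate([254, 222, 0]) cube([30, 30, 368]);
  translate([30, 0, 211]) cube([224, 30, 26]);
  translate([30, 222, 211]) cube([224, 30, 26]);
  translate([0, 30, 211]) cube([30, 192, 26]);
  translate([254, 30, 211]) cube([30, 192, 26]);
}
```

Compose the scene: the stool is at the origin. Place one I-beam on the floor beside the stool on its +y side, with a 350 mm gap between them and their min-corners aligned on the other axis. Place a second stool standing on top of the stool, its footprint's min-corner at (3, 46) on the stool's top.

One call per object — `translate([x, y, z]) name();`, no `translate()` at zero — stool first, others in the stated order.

stool();
translate([0, 707, 0]) I_beam();
translate([3, 46, 382]) stool_2();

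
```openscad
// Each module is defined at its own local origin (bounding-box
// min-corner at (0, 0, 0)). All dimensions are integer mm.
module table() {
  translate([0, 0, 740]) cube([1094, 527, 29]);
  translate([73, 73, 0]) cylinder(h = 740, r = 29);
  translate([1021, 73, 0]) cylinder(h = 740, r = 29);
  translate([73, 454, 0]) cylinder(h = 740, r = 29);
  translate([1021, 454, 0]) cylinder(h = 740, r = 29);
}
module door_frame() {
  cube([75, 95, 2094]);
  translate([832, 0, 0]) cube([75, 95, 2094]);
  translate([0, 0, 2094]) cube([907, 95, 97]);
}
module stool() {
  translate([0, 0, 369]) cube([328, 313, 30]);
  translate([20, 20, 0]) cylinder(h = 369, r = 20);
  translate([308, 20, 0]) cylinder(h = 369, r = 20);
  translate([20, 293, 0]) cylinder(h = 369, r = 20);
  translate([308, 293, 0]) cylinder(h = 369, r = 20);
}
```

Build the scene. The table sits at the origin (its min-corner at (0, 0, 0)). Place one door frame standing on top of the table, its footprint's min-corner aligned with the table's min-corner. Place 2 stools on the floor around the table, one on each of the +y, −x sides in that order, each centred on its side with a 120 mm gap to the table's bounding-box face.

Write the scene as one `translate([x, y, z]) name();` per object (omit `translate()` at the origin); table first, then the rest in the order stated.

table();
translate([0, 0, 769]) door_frame();
translate([383, 647, 0]) stool();
translate([-448, 107, 0]) stool();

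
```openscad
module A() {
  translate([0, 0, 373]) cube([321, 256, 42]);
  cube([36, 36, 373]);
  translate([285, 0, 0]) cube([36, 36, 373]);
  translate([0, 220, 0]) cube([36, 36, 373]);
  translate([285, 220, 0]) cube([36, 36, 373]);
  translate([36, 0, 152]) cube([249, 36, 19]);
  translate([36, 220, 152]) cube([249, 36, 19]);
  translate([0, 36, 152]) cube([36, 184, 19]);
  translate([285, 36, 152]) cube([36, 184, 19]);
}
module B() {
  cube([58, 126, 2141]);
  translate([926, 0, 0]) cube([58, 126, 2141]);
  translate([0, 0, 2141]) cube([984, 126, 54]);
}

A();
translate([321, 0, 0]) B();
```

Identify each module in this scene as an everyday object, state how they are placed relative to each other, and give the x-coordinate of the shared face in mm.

The stool's +x face and the door frame's −x face are both at x = 321 mm.

A is a stool. B is a door frame. The door frame is against the stool's +x side, with their −y faces flush. The x-coordinate of the shared face is 321 mm.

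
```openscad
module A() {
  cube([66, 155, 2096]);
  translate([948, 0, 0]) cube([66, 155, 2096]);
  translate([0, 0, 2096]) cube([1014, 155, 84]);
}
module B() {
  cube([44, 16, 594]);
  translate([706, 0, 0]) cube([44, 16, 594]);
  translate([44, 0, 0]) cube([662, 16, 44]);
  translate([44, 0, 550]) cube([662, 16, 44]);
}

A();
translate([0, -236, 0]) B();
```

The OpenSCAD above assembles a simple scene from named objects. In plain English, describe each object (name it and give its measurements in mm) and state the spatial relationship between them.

A is a door frame. The clear opening is 882 mm wide and 2096 mm high. Two 66 mm wide jambs, 155 mm deep, stand either side of the opening from the floor to the top of the opening. A 84 mm thick head sits across the top of both jambs, spanning the full outside width of the frame.

B is a rectangular picture frame lying in the x–z plane (depth along y). The opening is 662 mm wide (x) by 506 mm tall (z), surrounded by a border 44 mm wide on all four sides. The frame is 16 mm deep and is made of two full-height vertical stiles with two horizontal rails fitted between them.

The picture frame is on the floor beside the door frame on its −y side.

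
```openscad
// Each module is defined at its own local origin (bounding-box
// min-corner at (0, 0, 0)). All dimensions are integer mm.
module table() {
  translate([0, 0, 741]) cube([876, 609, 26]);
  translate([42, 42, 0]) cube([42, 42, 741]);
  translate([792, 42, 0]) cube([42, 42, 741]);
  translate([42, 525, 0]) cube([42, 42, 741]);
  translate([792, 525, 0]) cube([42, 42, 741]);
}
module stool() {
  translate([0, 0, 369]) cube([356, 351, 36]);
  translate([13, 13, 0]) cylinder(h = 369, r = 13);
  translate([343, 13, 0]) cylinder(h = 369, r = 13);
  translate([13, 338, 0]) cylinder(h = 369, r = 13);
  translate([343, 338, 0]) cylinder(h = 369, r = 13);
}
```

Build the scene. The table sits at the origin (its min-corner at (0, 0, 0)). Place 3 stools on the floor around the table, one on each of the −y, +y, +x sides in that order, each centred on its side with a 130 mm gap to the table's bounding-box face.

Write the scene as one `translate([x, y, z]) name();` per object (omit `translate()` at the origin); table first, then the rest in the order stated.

table();
translate([260, -481, 0]) stool();
translate([260, 739, 0]) stool();
translate([1006, 129, 0]) stool();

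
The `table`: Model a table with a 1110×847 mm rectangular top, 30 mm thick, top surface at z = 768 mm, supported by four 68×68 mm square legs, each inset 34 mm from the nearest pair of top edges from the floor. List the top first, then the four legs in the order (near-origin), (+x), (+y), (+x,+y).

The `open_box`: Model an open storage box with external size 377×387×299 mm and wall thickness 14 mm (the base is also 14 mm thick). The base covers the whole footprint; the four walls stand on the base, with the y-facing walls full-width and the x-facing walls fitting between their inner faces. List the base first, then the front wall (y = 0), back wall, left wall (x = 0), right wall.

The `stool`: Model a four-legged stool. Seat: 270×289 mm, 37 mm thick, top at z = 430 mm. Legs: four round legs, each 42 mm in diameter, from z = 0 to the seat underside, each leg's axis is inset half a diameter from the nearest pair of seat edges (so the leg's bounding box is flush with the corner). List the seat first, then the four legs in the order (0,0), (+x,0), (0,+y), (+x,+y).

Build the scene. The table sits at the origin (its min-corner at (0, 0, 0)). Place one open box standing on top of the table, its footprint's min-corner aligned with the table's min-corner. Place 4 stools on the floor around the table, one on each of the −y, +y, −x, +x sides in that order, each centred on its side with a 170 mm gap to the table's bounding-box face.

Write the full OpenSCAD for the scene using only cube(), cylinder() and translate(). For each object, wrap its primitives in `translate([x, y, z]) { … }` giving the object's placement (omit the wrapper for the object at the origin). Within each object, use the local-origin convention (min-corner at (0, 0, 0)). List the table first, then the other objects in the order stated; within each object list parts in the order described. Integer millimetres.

translate([0, 0, 738]) cube([1110, 847, 30]);
translate([34, 34, 0]) cube([68, 68, 738]);
translate([1008, 34, 0]) cube([68, 68, 738]);
translate([34, 745, 0]) cube([68, 68, 738]);
translate([1008, 745, 0]) cube([68, 68, 738]);
translate([0, 0, 768]) {
  cube([377, 387, 14]);
  translate([0, 0, 14]) cube([377, 14, 285]);
  translate([0, 373, 14]) cube([377, 14, 285]);
  translate([0, 14, 14]) cube([14, 359, 285]);
  translate([363, 14, 14]) cube([14, 359, 285]);
}
translate([420, -459, 0]) {
  translate([0, 0, 393]) cube([270, 289, 37]);
  translate([21, 21, 0]) cylinder(h = 393, r = 21);
  translate([249, 21, 0]) cylinder(h = 393, r = 21);
  translate([21, 268, 0]) cylinder(h = 393, r = 21);
  translate([249, 268, 0]) cylinder(h = 393, r = 21);
}
translate([420, 1017, 0]) {
  translate([0, 0, 393]) cube([270, 289, 37]);
  translate([21, 21, 0]) cylinder(h = 393, r = 21);
  translate([249, 21, 0]) cylinder(h = 393, r = 21);
  translate([21, 268, 0]) cylinder(h = 393, r = 21);
  translate([249, 268, 0]) cylinder(h = 393, r = 21);
}
translate([-440, 279, 0]) {
  translate([0, 0, 393]) cube([270, 289, 37]);
  translate([21, 21, 0]) cylinder(h = 393, r = 21);
  translate([249, 21, 0]) cylinder(h = 393, r = 21);
  translate([21, 268, 0]) cylinder(h = 393, r = 21);
  translate([249, 268, 0]) cylinder(h = 393, r = 21);
}
translate([1280, 279, 0]) {
  translate([0, 0, 393]) cube([270, 289, 37]);
  translate([21, 21, 0]) cylinder(h = 393, r = 21);
  translate([249, 21, 0]) cylinder(h = 393, r = 21);
  translate([21, 268, 0]) cylinder(h = 393, r = 21);
  translate([249, 268, 0]) cylinder(h = 393, r = 21);
}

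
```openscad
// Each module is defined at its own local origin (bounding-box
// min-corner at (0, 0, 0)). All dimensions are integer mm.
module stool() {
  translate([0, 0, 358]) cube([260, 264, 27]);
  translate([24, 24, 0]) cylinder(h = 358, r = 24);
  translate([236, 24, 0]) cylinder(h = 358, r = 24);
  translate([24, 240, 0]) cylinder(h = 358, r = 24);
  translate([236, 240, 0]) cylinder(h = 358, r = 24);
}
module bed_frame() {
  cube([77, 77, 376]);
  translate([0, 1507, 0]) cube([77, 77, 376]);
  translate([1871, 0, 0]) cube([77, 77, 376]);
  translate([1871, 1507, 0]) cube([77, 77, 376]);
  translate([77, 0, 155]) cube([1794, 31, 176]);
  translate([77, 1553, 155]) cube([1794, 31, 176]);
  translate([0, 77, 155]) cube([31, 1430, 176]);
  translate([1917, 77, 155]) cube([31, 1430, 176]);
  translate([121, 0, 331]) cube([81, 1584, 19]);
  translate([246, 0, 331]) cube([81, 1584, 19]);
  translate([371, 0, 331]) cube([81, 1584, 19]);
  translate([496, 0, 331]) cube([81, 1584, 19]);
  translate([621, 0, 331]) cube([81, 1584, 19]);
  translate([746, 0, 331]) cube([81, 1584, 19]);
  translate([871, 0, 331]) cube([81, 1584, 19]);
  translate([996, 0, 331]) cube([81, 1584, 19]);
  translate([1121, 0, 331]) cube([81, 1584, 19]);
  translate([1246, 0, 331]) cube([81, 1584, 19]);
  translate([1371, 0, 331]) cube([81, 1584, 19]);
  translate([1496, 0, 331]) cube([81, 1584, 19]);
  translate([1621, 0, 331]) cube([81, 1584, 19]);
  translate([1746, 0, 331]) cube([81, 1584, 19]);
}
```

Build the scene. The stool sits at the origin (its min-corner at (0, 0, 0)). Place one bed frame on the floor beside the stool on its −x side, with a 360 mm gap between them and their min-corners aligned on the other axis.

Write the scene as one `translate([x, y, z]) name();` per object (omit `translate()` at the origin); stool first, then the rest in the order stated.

stool();
translate([-2308, 0, 0]) bed_frame();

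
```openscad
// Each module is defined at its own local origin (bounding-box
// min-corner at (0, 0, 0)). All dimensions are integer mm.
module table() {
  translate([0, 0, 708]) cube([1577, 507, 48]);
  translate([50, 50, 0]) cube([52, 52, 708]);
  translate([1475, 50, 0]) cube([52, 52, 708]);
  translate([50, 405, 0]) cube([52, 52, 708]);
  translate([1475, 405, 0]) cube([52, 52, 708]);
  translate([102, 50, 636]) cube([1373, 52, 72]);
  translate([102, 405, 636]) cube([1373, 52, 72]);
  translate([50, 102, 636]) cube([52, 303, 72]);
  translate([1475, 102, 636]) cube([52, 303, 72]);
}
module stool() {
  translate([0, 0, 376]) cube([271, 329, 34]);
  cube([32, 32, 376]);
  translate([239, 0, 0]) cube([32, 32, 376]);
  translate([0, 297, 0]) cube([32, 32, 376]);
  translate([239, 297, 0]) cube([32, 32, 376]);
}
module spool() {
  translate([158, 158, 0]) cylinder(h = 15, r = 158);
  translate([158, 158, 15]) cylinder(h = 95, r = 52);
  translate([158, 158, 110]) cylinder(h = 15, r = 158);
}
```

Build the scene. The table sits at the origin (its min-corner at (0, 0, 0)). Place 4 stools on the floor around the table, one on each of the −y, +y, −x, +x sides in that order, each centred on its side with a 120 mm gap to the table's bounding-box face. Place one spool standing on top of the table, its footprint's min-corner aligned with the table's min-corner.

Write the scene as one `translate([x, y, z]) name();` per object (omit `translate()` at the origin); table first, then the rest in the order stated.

table();
translate([653, -449, 0]) stool();
translate([653, 627, 0]) stool();
translate([-391, 89, 0]) stool();
translate([1697, 89, 0]) stool();
translate([0, 0, 756]) spool();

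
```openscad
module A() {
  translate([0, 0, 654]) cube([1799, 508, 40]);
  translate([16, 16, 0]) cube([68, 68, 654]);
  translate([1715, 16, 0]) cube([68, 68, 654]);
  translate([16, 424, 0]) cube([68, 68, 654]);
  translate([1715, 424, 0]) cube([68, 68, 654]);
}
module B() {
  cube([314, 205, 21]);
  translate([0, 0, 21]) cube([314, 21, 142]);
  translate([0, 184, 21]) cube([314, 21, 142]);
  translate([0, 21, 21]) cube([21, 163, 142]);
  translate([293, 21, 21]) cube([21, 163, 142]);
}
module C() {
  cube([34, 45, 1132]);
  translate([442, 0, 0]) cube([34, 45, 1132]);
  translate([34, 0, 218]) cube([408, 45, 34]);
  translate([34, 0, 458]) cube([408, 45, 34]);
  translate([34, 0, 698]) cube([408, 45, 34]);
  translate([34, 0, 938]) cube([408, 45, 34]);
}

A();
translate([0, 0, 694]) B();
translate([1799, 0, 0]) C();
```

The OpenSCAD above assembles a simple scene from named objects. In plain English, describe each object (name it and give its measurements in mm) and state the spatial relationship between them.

A is a table with a 1799×508 mm rectangular top, 40 mm thick, top surface at z = 694 mm, supported by four 68×68 mm square legs, each inset 16 mm from the nearest pair of top edges, running from the floor.

B is an open storage box with external size 314×205×163 mm and wall thickness 21 mm (the base is also 21 mm thick). The base covers the whole footprint; the four walls stand on the base, with the y-facing walls full-width and the x-facing walls fitting between their inner faces.

C is a wooden ladder with two side rails of 34×45 mm section and 1132 mm height, set 476 mm apart overall. Between them run 4 rectangular rungs (45 mm deep, 34 mm thick), front faces flush with the rails' −y face. The bottom of the first rung is 218 mm above the floor and each subsequent rung is 240 mm higher than the one below.

The open box is on top of the table. The ladder is against the table's +x side, with their −y faces flush.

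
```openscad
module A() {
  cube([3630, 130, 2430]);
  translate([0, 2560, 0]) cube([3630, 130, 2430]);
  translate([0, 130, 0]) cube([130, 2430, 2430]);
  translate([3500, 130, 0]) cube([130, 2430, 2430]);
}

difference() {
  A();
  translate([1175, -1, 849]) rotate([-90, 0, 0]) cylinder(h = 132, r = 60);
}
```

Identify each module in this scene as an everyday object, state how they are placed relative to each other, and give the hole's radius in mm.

The subtracted cylinder has r = 60 mm.

A is a house frame. The house frame has a circular hole through its front wall. The hole's radius is 60 mm.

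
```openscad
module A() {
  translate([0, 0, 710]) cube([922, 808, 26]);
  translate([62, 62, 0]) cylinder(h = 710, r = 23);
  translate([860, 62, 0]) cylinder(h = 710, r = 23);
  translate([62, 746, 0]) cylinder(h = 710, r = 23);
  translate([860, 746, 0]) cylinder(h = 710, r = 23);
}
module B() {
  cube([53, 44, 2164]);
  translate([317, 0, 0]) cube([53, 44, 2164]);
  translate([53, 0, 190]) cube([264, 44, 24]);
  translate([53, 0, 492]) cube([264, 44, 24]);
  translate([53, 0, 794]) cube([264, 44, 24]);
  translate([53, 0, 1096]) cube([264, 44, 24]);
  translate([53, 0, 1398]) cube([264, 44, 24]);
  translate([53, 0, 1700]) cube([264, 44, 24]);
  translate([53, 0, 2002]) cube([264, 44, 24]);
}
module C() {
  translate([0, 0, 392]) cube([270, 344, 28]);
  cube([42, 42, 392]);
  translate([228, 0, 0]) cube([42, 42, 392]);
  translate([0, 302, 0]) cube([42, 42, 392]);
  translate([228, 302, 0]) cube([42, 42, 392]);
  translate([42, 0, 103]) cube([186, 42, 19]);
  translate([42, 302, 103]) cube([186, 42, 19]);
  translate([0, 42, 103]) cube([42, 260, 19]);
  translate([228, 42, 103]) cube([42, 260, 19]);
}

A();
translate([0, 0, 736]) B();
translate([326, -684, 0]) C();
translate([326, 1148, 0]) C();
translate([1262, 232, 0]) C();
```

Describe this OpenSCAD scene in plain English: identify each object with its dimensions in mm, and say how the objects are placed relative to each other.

A is a table with a 922×808 mm rectangular top, 26 mm thick, top surface at z = 736 mm, supported by four round legs of 46 mm diameter, each leg's bounding box inset 39 mm from the nearest pair of top edges, running from the floor.

B is a wooden ladder with two side rails of 53×44 mm section and 2164 mm height, set 370 mm apart overall. Between them run 7 rectangular rungs (44 mm deep, 24 mm thick), front faces flush with the rails' −y face. The bottom of the first rung is 190 mm above the floor and each subsequent rung is 302 mm higher than the one below.

C is a four-legged stool. The seat is 270×344 mm, 28 mm thick, top at z = 420 mm. It stands on four square legs, each 42×42 mm in cross-section, from z = 0 to the seat underside, each flush with a corner of the seat. Four stretchers, 42 mm wide and 19 mm tall, connect adjacent legs with their undersides at z = 103 mm, each running between the inner faces of the legs it joins and aligned with the legs' outer faces on the other axis.

The ladder is on top of the table. Three stools sit around the table at the −y, +y, +x sides.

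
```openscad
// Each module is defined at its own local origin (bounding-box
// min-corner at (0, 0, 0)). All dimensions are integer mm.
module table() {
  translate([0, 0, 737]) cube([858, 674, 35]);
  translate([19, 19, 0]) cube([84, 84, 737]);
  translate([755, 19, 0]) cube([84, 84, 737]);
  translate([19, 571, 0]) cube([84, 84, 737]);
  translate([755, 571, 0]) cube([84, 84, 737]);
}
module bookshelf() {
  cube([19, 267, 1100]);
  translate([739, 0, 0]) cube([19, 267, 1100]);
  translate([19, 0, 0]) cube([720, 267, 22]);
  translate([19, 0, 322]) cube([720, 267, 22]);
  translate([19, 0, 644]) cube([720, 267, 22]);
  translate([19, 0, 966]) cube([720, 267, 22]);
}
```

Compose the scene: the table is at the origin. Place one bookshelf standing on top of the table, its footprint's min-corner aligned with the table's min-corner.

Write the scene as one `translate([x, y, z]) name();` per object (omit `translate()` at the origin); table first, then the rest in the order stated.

table();
translate([0, 0, 772]) bookshelf();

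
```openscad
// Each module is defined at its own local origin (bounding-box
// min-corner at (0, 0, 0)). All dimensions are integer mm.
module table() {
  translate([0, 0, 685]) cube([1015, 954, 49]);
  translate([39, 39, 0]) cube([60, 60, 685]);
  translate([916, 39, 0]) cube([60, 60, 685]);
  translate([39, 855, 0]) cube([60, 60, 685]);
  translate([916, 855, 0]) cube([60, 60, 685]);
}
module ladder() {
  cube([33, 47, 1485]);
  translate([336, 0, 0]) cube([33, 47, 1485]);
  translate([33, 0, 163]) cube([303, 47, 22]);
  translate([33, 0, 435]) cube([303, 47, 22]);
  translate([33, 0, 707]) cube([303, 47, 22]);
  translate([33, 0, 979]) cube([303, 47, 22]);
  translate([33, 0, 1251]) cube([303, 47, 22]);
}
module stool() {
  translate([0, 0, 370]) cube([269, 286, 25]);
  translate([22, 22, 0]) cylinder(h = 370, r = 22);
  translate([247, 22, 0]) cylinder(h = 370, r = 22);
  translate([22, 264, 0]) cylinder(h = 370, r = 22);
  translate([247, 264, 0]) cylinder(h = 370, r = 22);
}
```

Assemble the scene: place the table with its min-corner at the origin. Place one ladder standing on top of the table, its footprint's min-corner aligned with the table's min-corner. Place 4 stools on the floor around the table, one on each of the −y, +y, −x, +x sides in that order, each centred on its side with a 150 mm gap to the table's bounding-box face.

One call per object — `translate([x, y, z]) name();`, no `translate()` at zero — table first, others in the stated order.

table();
translate([0, 0, 734]) ladder();
translate([373, -436, 0]) stool();
translate([373, 1104, 0]) stool();
translate([-419, 334, 0]) stool();
translate([1165, 334, 0]) stool();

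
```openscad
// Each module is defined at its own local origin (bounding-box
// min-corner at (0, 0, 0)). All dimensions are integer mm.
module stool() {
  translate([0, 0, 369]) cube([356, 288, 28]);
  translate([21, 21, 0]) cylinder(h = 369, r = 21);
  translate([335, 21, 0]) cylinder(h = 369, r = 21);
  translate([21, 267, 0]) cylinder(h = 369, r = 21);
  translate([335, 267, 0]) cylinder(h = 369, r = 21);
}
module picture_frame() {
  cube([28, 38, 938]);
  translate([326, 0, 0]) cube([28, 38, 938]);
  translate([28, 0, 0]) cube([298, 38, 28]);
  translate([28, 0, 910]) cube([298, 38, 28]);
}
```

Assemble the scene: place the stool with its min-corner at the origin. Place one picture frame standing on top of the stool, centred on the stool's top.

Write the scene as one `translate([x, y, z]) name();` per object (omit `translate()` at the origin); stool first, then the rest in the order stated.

stool();
translate([1, 125, 397]) picture_frame();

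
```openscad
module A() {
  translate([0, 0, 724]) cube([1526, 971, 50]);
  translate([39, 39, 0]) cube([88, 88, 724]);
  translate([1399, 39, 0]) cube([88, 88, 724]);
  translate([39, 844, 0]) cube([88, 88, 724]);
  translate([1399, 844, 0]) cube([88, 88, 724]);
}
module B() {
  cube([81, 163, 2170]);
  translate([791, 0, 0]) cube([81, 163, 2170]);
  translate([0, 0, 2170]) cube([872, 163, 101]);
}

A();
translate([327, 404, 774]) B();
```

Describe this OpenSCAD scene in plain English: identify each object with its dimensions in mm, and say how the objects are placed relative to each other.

A is a rectangular dining table. The top is 1526×971×50 mm with its upper surface at z = 774 mm. It stands on four 88×88 mm square legs, each inset 39 mm from the nearest pair of top edges, running from the floor to the underside of the top.

B is a rectangular door frame: two vertical jambs of 81×163 mm section, 2170 mm tall, with a clear opening 710 mm wide between their inner faces. A header 101 mm tall and 163 mm deep lies on top of the jambs and spans the full outside width.

The door frame is on top of the table, centred.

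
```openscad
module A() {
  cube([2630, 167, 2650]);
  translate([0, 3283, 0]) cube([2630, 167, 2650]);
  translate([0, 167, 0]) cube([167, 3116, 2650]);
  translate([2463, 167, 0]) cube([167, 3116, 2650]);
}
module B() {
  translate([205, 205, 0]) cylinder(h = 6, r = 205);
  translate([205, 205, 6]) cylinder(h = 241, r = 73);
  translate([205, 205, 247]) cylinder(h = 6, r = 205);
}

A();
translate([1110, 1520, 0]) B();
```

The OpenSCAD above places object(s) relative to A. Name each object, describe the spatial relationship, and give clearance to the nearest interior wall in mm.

A is a house frame. B is a spool. The spool sits inside the house frame, centred. The clearance to the nearest interior wall is 943 mm.

Clearances: x = 943, y = 1353; minimum 943 mm.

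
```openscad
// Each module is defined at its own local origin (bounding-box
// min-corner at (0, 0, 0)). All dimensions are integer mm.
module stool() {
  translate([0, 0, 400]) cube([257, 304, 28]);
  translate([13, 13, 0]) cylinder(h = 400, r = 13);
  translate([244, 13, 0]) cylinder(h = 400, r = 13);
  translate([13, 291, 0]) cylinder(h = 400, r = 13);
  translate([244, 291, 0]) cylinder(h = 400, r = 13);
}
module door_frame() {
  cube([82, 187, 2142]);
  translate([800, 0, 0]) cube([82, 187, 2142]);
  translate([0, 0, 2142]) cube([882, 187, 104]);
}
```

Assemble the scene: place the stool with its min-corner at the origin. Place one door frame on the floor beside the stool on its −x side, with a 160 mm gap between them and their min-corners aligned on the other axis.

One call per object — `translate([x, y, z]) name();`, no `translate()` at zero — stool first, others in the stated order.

stool();
translate([-1042, 0, 0]) door_frame();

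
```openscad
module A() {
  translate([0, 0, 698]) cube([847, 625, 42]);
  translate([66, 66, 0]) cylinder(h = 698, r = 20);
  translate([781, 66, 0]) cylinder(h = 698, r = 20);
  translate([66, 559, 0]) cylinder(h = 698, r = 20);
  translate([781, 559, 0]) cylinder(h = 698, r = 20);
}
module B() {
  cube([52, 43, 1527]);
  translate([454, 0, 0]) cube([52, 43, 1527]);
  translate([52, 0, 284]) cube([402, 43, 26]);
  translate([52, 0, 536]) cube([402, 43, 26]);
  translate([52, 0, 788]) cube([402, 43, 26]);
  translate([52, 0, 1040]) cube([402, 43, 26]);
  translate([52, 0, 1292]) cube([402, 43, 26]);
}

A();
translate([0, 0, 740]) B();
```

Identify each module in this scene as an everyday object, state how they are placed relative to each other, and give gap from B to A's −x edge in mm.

The ladder's min-x is at 0; the table's min-x is 0; gap = 0 mm.

A is a table. B is a ladder. The ladder is on top of the table. The gap from the ladder to the table's −x edge is 0 mm.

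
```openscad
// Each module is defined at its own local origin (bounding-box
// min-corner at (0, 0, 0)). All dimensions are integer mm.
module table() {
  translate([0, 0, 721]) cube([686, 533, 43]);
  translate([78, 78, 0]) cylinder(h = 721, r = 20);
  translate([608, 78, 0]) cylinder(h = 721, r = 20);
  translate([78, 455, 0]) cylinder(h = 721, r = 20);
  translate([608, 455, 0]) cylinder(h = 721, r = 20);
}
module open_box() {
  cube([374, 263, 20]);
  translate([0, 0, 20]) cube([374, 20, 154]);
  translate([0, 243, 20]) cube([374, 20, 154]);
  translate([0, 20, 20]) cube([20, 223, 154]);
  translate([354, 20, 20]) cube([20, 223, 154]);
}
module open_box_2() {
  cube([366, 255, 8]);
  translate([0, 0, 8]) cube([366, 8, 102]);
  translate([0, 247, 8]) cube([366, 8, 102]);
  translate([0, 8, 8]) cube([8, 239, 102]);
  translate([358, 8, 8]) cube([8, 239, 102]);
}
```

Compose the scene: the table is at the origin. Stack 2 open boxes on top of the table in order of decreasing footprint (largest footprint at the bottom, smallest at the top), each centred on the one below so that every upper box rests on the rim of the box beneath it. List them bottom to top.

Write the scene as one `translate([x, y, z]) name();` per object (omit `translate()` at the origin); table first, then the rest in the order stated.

table();
translate([156, 135, 764]) open_box();
translate([160, 139, 938]) open_box_2();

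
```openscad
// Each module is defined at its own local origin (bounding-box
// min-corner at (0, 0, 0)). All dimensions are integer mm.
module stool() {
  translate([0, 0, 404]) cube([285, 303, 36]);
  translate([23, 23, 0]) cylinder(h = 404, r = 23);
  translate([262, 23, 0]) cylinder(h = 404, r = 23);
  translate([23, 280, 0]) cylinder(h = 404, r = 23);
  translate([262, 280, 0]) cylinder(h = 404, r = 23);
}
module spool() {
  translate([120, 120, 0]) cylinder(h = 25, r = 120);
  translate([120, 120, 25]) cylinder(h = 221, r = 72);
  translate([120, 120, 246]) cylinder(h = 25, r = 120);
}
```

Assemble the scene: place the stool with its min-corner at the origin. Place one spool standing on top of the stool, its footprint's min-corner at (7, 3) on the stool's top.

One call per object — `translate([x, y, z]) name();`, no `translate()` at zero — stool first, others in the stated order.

stool();
translate([7, 3, 440]) spool();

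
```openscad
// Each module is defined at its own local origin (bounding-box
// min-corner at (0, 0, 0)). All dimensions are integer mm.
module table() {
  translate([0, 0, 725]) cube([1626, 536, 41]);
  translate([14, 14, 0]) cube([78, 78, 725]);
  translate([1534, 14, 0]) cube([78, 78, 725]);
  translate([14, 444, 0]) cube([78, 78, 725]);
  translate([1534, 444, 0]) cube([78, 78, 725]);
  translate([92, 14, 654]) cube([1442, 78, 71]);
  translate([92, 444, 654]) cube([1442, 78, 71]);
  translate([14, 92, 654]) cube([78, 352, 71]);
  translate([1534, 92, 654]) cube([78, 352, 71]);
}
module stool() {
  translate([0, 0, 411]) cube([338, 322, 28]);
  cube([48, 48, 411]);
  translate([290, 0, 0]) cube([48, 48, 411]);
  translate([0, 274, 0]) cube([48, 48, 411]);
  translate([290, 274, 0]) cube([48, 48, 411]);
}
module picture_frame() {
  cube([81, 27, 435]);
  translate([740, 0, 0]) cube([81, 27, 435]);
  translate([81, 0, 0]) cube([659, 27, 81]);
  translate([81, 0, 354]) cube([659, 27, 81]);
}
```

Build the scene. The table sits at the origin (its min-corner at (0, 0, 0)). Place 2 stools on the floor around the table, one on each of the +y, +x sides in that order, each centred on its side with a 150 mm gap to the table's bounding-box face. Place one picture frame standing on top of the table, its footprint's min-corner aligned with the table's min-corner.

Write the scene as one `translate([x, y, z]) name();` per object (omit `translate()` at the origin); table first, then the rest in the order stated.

table();
translate([644, 686, 0]) stool();
translate([1776, 107, 0]) stool();
translate([0, 0, 766]) picture_frame();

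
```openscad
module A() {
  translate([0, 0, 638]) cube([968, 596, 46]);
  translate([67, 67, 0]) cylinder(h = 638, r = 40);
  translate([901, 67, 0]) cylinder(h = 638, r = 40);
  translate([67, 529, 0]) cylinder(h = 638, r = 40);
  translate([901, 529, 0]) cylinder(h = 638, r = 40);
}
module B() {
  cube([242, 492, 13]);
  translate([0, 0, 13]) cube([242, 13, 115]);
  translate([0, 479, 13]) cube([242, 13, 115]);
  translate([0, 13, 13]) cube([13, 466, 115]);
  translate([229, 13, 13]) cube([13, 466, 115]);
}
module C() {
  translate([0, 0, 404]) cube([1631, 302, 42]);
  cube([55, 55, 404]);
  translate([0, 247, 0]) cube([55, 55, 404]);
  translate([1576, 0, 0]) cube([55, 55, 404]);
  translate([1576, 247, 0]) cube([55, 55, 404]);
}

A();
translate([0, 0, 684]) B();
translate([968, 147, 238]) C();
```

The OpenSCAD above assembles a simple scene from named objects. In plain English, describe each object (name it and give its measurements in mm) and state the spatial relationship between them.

A is a table: top 968 mm (x) × 596 mm (y), 46 mm thick, upper face at z = 684 mm, on four round legs of 80 mm diameter, each leg's bounding box inset 27 mm from the nearest pair of top edges, running from z = 0 to the bottom of the top.

B is an open-topped rectangular box: outside dimensions 242×492×128 mm, with a uniform wall and base thickness of 13 mm. The base is a full 242×492 slab on the floor; four walls sit on top of the base. The front and back walls (the −y and +y sides) span the full width; the two side walls fit between them.

C is a long wooden bench with a 1631 mm (x) × 302 mm (y) seat, 42 mm thick, its top surface 446 mm above the floor. Four 55 mm square legs at the seat corners, flush with the edges, run from z = 0 to the seat underside.

The open box is on top of the table. The bench is beside the table with their tops flush at z = 684.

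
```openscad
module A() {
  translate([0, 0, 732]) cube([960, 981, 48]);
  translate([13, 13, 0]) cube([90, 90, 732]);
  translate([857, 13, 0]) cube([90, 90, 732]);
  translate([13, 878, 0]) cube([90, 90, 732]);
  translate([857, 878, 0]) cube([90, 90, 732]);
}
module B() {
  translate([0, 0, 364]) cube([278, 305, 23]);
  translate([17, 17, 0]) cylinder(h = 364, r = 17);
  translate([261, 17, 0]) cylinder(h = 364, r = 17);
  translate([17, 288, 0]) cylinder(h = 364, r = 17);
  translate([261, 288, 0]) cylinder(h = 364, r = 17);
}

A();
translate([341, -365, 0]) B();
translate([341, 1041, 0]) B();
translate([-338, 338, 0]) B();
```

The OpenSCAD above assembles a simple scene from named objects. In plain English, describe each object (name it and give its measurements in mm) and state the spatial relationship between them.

A is a table with a 960×981 mm rectangular top, 48 mm thick, top surface at z = 780 mm, supported by four 90×90 mm square legs, each inset 13 mm from the nearest pair of top edges, running from the floor.

B is a four-legged stool. The seat is a 278×305×23 mm slab whose top surface is at z = 387 mm; four round legs, each 34 mm in diameter, run from the floor (z = 0) to the underside of the seat, each leg's axis is inset half a diameter from the nearest pair of seat edges (so the leg's bounding box is flush with the corner).

Three stools sit around the table at the −y, +y, −x sides.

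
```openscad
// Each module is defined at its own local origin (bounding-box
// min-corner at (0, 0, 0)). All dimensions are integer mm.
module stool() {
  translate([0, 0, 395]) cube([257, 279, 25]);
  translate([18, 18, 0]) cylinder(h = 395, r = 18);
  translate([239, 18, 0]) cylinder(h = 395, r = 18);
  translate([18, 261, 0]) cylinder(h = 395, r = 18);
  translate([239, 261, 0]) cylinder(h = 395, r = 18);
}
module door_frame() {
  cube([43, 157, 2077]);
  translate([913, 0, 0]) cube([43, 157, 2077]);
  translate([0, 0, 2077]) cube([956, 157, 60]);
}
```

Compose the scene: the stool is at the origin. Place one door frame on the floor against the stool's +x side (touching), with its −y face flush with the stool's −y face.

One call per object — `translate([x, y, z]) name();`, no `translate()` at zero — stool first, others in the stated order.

stool();
translate([257, 0, 0]) door_frame();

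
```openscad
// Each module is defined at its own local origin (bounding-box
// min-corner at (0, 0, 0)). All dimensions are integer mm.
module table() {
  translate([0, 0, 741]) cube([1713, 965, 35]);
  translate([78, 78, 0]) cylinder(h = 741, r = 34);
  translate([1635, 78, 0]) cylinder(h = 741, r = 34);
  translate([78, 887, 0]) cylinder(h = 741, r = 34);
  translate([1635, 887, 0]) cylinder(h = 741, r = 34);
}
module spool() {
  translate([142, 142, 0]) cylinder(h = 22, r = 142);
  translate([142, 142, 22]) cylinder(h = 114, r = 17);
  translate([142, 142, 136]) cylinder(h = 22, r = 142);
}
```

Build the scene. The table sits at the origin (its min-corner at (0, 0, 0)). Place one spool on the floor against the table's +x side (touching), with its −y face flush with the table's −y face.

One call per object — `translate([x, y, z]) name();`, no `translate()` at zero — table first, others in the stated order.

table();
translate([1713, 0, 0]) spool();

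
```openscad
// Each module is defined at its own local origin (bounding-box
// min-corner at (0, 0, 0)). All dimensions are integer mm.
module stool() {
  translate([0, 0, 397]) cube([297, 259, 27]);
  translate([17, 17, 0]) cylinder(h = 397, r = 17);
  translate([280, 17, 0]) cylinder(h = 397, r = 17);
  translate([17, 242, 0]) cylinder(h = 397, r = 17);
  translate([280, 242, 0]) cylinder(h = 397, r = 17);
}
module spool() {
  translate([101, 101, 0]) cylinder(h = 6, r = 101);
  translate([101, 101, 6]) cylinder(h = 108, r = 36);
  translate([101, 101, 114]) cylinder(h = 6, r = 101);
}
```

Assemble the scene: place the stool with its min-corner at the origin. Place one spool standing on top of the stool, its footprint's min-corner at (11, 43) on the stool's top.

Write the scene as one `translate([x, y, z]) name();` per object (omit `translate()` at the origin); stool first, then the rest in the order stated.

stool();
translate([11, 43, 424]) spool();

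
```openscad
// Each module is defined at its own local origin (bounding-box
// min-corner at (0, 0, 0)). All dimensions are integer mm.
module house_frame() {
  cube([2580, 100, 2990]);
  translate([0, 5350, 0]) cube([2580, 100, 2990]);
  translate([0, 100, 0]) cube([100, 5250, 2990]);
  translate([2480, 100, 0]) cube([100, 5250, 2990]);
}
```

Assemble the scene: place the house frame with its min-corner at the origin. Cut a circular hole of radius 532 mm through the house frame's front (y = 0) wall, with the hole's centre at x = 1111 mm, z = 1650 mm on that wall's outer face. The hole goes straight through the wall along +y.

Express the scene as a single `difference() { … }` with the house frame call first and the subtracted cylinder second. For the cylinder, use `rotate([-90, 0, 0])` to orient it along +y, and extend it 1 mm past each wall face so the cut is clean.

difference() {
  house_frame();
  translate([1111, -1, 1650]) rotate([-90, 0, 0]) cylinder(h = 102, r = 532);
}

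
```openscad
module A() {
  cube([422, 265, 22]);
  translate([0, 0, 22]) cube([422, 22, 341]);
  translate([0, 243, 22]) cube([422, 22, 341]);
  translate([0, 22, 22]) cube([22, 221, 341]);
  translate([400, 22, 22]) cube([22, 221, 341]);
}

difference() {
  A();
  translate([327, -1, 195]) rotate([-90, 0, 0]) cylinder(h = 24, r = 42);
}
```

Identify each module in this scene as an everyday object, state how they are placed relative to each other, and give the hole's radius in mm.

A is an open box. The open box has a circular hole through its front wall. The hole's radius is 42 mm.

The subtracted cylinder has r = 42 mm.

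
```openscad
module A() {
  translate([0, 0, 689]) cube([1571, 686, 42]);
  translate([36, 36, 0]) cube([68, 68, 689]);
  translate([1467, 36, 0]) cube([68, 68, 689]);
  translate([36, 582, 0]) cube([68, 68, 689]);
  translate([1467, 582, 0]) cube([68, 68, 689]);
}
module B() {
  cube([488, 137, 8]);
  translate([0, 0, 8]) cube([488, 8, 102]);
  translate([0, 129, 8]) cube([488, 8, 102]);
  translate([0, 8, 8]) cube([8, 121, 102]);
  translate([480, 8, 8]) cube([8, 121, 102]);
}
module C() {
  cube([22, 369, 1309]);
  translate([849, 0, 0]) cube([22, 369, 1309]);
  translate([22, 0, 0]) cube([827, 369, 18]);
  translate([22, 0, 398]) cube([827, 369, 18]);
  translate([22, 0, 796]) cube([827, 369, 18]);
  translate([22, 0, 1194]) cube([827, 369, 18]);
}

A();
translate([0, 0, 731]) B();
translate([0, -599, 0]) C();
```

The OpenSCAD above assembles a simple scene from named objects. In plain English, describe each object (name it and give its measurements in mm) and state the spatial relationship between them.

A is a table with a 1571×686 mm rectangular top, 42 mm thick, top surface at z = 731 mm, supported by four 68×68 mm square legs, each inset 36 mm from the nearest pair of top edges, running from the floor.

B is an open storage box with external size 488×137×110 mm and wall thickness 8 mm (the base is also 8 mm thick). The base covers the whole footprint; the four walls stand on the base, with the y-facing walls full-width and the x-facing walls fitting between their inner faces.

C is an open bookshelf. Two side panels, each 22 mm thick, 369 mm deep and 1309 mm tall, stand 871 mm apart (outside-to-outside). Between them sit 4 shelves, each 18 mm thick and 369 mm deep, spanning the full gap between the sides. The bottom shelf rests on the floor (its underside at z = 0) and the clear gap between one shelf's top and the next shelf's underside is 380 mm.

The open box is on top of the table. The bookshelf is on the floor beside the table on its −y side.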